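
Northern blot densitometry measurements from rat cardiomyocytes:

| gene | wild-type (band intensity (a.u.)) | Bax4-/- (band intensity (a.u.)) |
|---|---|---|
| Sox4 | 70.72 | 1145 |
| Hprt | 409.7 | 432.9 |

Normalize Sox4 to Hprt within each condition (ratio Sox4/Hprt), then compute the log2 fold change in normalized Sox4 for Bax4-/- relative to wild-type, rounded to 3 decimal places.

Sox4/Hprt (wild-type) = 70.72 / 409.7 = 0.17261
Sox4/Hprt (Bax4-/-) = 1145 / 432.9 = 2.645
Fold change = 2.645 / 0.17261 = 15.3229
log2(15.3229) = 3.9376

3.938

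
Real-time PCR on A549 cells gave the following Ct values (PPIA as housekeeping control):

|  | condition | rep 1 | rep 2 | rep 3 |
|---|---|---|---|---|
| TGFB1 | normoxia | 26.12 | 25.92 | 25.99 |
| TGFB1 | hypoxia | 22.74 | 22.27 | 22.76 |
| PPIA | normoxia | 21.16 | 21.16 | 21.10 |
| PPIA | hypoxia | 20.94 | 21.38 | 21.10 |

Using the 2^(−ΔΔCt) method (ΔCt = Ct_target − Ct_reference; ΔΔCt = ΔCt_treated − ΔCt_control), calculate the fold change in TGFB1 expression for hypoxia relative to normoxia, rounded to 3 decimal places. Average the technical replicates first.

10.703

Mean Ct: TGFB1 normoxia 26.010; TGFB1 hypoxia 22.590; PPIA normoxia 21.140; PPIA hypoxia 21.140
ΔCt(normoxia) = 26.010 − 21.140 = 4.870
ΔCt(hypoxia) = 22.590 − 21.140 = 1.450
ΔΔCt = 1.450 − 4.870 = -3.420
Fold change = 2^(−(-3.420)) = 2^3.420 = 10.7034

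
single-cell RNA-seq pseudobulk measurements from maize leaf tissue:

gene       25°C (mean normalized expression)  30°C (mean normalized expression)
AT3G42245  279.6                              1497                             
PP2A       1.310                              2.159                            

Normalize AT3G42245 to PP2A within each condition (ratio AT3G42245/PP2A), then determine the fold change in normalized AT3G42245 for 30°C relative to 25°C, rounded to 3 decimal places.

AT3G42245/PP2A (25°C) = 279.6 / 1.310 = 213.44
AT3G42245/PP2A (30°C) = 1497 / 2.159 = 693.38
Fold change = 693.38 / 213.44 = 3.2487

3.249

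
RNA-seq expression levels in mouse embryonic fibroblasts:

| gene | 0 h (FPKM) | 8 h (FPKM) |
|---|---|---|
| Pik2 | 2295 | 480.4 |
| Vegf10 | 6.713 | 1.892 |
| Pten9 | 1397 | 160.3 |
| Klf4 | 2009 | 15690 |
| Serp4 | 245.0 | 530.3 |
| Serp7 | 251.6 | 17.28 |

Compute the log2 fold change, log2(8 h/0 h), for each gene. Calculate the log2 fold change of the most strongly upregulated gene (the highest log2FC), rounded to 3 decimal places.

2.965

log2(480.4/2295) = -2.256  (Pik2)
log2(1.892/6.713) = -1.827  (Vegf10)
log2(160.3/1397) = -3.123  (Pten9)
log2(15690/2009) = 2.965  (Klf4)
log2(530.3/245.0) = 1.114  (Serp4)
log2(17.28/251.6) = -3.864  (Serp7)
Klf4 is most strongly upregulated.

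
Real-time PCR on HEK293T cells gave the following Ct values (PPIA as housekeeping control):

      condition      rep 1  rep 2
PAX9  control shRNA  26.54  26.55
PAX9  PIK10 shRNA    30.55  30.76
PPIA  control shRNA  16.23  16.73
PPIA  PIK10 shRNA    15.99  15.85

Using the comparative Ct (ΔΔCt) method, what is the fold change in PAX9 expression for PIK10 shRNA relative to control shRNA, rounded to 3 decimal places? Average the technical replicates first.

Mean Ct: PAX9 control shRNA 26.545; PAX9 PIK10 shRNA 30.655; PPIA control shRNA 16.480; PPIA PIK10 shRNA 15.920
ΔCt(control shRNA) = 26.545 − 16.480 = 10.065
ΔCt(PIK10 shRNA) = 30.655 − 15.920 = 14.735
ΔΔCt = 14.735 − 10.065 = 4.670
Fold change = 2^(−4.670) = 0.0393

0.039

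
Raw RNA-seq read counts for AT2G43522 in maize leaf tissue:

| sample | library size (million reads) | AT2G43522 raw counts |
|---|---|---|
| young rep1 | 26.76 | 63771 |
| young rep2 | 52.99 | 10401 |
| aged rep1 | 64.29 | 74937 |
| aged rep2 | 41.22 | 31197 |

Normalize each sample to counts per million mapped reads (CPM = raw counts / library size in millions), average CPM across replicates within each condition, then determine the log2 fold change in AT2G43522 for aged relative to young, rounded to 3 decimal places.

CPM(young rep1) = 63771 / 26.76 = 2383.0717
CPM(young rep2) = 10401 / 52.99 = 196.2823
CPM(aged rep1) = 74937 / 64.29 = 1165.6090
CPM(aged rep2) = 31197 / 41.22 = 756.8413
mean CPM(young) = 1289.6770; mean CPM(aged) = 961.2251
Fold change = 961.2251 / 1289.6770 = 0.74532
log2(0.74532) = -0.4241

-0.424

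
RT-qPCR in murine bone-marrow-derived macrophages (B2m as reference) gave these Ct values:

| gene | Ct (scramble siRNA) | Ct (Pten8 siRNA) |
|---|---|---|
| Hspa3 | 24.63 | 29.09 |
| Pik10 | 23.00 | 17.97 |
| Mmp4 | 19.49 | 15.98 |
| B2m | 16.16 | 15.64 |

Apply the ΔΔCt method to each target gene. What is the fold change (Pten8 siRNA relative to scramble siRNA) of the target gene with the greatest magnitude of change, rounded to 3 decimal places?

0.032

Hspa3: ΔΔCt = (29.09−15.64) − (24.63−16.16) = 13.45 − 8.47 = 4.98; fold change = 2^-4.98 = 0.032
Pik10: ΔΔCt = (17.97−15.64) − (23.00−16.16) = 2.33 − 6.84 = -4.51; fold change = 2^4.51 = 22.785
Mmp4: ΔΔCt = (15.98−15.64) − (19.49−16.16) = 0.34 − 3.33 = -2.99; fold change = 2^2.99 = 7.945
Hspa3 has the largest |ΔΔCt| = 4.98.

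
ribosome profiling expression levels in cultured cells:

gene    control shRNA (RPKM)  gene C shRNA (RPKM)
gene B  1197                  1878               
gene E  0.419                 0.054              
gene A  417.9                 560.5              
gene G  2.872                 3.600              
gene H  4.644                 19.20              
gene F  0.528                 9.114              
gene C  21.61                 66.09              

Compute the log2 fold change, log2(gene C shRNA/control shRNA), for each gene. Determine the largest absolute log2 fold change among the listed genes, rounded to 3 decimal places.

4.109

log2(1878/1197) = 0.650  (gene B)
log2(0.054/0.419) = -2.956  (gene E)
log2(560.5/417.9) = 0.424  (gene A)
log2(3.600/2.872) = 0.326  (gene G)
log2(19.20/4.644) = 2.048  (gene H)
log2(9.114/0.528) = 4.109  (gene F)
log2(66.09/21.61) = 1.613  (gene C)
The largest magnitude belongs to gene F.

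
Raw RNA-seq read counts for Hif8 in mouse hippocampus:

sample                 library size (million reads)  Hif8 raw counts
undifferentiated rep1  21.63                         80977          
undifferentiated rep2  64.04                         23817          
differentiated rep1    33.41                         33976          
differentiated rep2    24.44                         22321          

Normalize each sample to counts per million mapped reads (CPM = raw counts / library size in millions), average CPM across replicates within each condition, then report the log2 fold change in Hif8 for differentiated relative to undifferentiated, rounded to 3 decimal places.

-1.092

CPM(undifferentiated rep1) = 80977 / 21.63 = 3743.7356
CPM(undifferentiated rep2) = 23817 / 64.04 = 371.9082
CPM(differentiated rep1) = 33976 / 33.41 = 1016.9410
CPM(differentiated rep2) = 22321 / 24.44 = 913.2979
mean CPM(undifferentiated) = 2057.8219; mean CPM(differentiated) = 965.1195
Fold change = 965.1195 / 2057.8219 = 0.46900
log2(0.46900) = -1.0923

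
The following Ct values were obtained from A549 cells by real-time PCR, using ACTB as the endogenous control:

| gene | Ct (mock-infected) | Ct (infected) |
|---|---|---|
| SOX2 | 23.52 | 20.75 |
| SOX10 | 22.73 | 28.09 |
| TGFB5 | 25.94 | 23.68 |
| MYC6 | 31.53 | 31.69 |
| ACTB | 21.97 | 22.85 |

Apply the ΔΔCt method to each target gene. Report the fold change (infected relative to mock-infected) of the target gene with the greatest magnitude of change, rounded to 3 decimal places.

0.045

SOX2: ΔΔCt = (20.75−22.85) − (23.52−21.97) = -2.10 − 1.55 = -3.65; fold change = 2^3.65 = 12.553
SOX10: ΔΔCt = (28.09−22.85) − (22.73−21.97) = 5.24 − 0.76 = 4.48; fold change = 2^-4.48 = 0.045
TGFB5: ΔΔCt = (23.68−22.85) − (25.94−21.97) = 0.83 − 3.97 = -3.14; fold change = 2^3.14 = 8.815
MYC6: ΔΔCt = (31.69−22.85) − (31.53−21.97) = 8.84 − 9.56 = -0.72; fold change = 2^0.72 = 1.647
SOX10 has the largest |ΔΔCt| = 4.48.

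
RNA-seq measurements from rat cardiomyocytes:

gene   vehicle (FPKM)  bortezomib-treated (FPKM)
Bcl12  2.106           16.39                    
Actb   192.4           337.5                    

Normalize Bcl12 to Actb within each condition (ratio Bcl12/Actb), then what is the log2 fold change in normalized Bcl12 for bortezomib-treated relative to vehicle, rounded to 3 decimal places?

2.149

Bcl12/Actb (vehicle) = 2.106 / 192.4 = 0.010946
Bcl12/Actb (bortezomib-treated) = 16.39 / 337.5 = 0.048563
Fold change = 0.048563 / 0.010946 = 4.4366
log2(4.4366) = 2.1495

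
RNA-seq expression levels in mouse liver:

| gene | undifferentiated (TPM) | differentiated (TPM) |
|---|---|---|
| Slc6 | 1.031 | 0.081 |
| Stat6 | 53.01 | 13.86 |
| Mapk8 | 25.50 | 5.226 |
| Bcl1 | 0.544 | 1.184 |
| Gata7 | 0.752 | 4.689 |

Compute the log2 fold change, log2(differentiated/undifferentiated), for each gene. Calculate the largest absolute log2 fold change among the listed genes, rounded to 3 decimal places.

log2(0.081/1.031) = -3.670  (Slc6)
log2(13.86/53.01) = -1.935  (Stat6)
log2(5.226/25.50) = -2.287  (Mapk8)
log2(1.184/0.544) = 1.122  (Bcl1)
log2(4.689/0.752) = 2.640  (Gata7)
The largest magnitude belongs to Slc6.

3.670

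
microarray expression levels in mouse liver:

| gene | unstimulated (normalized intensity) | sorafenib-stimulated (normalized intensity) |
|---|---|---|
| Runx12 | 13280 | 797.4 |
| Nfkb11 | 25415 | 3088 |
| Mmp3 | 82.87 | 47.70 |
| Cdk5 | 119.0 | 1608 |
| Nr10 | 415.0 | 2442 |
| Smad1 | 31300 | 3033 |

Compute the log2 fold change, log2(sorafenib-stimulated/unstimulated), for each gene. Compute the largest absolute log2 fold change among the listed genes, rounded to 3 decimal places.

log2(797.4/13280) = -4.058  (Runx12)
log2(3088/25415) = -3.041  (Nfkb11)
log2(47.70/82.87) = -0.797  (Mmp3)
log2(1608/119.0) = 3.756  (Cdk5)
log2(2442/415.0) = 2.557  (Nr10)
log2(3033/31300) = -3.367  (Smad1)
The largest magnitude belongs to Runx12.

4.058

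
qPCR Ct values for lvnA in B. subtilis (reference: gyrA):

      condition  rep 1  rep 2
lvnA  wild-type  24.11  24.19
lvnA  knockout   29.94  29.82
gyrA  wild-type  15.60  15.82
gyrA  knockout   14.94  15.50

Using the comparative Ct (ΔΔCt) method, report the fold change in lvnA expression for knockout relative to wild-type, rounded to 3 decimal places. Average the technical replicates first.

Mean Ct: lvnA wild-type 24.150; lvnA knockout 29.880; gyrA wild-type 15.710; gyrA knockout 15.220
ΔCt(wild-type) = 24.150 − 15.710 = 8.440
ΔCt(knockout) = 29.880 − 15.220 = 14.660
ΔΔCt = 14.660 − 8.440 = 6.220
Fold change = 2^(−6.220) = 0.0134

0.013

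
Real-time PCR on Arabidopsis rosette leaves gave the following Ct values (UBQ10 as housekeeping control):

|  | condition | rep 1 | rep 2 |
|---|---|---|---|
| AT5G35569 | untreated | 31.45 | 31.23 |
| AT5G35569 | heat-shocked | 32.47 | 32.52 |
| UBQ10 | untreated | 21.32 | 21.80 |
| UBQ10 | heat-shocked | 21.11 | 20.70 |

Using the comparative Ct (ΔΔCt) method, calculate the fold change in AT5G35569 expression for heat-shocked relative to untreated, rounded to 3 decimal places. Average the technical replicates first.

0.285

Mean Ct: AT5G35569 untreated 31.340; AT5G35569 heat-shocked 32.495; UBQ10 untreated 21.560; UBQ10 heat-shocked 20.905
ΔCt(untreated) = 31.340 − 21.560 = 9.780
ΔCt(heat-shocked) = 32.495 − 20.905 = 11.590
ΔΔCt = 11.590 − 9.780 = 1.810
Fold change = 2^(−1.810) = 0.2852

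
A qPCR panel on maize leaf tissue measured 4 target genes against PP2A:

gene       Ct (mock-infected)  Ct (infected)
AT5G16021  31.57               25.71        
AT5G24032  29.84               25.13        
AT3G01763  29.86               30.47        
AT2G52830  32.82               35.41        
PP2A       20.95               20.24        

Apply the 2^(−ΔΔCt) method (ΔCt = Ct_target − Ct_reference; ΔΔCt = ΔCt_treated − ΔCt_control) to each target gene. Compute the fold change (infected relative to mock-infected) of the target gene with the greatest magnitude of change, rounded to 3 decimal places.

35.506

AT5G16021: ΔΔCt = (25.71−20.24) − (31.57−20.95) = 5.47 − 10.62 = -5.15; fold change = 2^5.15 = 35.506
AT5G24032: ΔΔCt = (25.13−20.24) − (29.84−20.95) = 4.89 − 8.89 = -4.00; fold change = 2^4.00 = 16.000
AT3G01763: ΔΔCt = (30.47−20.24) − (29.86−20.95) = 10.23 − 8.91 = 1.32; fold change = 2^-1.32 = 0.401
AT2G52830: ΔΔCt = (35.41−20.24) − (32.82−20.95) = 15.17 − 11.87 = 3.30; fold change = 2^-3.30 = 0.102
AT5G16021 has the largest |ΔΔCt| = 5.15.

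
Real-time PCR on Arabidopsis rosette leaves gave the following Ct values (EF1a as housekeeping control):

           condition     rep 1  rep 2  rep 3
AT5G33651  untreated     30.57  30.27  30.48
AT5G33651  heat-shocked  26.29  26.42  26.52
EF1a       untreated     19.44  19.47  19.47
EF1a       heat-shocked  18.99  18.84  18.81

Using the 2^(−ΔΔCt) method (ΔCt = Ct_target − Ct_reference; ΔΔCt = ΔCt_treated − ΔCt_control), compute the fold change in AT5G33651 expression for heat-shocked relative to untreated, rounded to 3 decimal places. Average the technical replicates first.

10.928

Mean Ct: AT5G33651 untreated 30.440; AT5G33651 heat-shocked 26.410; EF1a untreated 19.460; EF1a heat-shocked 18.880
ΔCt(untreated) = 30.440 − 19.460 = 10.980
ΔCt(heat-shocked) = 26.410 − 18.880 = 7.530
ΔΔCt = 7.530 − 10.980 = -3.450
Fold change = 2^(−(-3.450)) = 2^3.450 = 10.9283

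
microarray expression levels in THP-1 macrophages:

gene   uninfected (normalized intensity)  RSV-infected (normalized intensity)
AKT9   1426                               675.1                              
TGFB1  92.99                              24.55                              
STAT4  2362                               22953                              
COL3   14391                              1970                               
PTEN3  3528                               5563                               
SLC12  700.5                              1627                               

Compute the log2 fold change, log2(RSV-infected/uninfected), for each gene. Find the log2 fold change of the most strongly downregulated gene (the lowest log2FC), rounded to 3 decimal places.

log2(675.1/1426) = -1.079  (AKT9)
log2(24.55/92.99) = -1.921  (TGFB1)
log2(22953/2362) = 3.281  (STAT4)
log2(1970/14391) = -2.869  (COL3)
log2(5563/3528) = 0.657  (PTEN3)
log2(1627/700.5) = 1.216  (SLC12)
COL3 is most strongly downregulated.

-2.869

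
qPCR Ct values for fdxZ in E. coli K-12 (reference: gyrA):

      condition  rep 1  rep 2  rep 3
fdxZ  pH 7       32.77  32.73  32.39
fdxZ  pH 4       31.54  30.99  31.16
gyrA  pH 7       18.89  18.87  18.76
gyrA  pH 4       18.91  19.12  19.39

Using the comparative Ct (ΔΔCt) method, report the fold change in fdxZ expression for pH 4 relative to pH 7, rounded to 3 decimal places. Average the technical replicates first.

Mean Ct: fdxZ pH 7 32.630; fdxZ pH 4 31.230; gyrA pH 7 18.840; gyrA pH 4 19.140
ΔCt(pH 7) = 32.630 − 18.840 = 13.790
ΔCt(pH 4) = 31.230 − 19.140 = 12.090
ΔΔCt = 12.090 − 13.790 = -1.700
Fold change = 2^(−(-1.700)) = 2^1.700 = 3.2490

3.249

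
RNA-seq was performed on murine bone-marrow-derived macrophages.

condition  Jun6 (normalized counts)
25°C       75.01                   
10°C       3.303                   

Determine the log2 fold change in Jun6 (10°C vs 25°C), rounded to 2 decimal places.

Fold change = 3.303 / 75.01 = 0.0440
log2(0.0440) = -4.505

-4.51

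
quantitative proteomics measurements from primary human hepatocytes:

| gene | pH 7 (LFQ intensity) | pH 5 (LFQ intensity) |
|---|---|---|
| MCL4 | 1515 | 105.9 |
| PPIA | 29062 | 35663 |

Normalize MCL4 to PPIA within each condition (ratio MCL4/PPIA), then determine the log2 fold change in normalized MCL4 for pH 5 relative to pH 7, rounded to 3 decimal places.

-4.134

MCL4/PPIA (pH 7) = 1515 / 29062 = 0.05213
MCL4/PPIA (pH 5) = 105.9 / 35663 = 0.0029695
Fold change = 0.0029695 / 0.05213 = 0.0570
log2(0.0570) = -4.1338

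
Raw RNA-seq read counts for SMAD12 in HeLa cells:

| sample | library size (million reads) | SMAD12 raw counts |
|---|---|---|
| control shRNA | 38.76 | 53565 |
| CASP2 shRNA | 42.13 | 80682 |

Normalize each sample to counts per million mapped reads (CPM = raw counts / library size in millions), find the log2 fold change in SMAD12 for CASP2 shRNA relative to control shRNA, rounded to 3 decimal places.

CPM(control shRNA) = 53565 / 38.76 = 1381.9659
CPM(CASP2 shRNA) = 80682 / 42.13 = 1915.0724
Fold change = 1915.0724 / 1381.9659 = 1.38576
log2(1.38576) = 0.4707

0.471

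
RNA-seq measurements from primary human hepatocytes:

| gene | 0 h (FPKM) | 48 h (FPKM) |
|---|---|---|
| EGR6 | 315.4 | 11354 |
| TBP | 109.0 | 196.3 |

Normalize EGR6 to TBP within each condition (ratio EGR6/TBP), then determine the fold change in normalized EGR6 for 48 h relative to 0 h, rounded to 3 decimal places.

19.989

EGR6/TBP (0 h) = 315.4 / 109.0 = 2.8936
EGR6/TBP (48 h) = 11354 / 196.3 = 57.84
Fold change = 57.84 / 2.8936 = 19.9891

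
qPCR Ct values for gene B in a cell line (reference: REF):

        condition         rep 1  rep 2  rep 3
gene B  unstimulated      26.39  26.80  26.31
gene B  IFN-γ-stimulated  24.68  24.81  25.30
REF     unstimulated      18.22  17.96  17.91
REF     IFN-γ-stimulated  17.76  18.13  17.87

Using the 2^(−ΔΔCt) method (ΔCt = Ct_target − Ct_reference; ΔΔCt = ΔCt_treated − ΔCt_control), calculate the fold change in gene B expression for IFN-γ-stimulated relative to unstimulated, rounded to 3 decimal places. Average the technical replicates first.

2.751

Mean Ct: gene B unstimulated 26.500; gene B IFN-γ-stimulated 24.930; REF unstimulated 18.030; REF IFN-γ-stimulated 17.920
ΔCt(unstimulated) = 26.500 − 18.030 = 8.470
ΔCt(IFN-γ-stimulated) = 24.930 − 17.920 = 7.010
ΔΔCt = 7.010 − 8.470 = -1.460
Fold change = 2^(−(-1.460)) = 2^1.460 = 2.7511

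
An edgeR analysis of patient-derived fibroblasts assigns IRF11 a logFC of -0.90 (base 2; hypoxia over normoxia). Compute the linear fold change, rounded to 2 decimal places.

0.54

Fold change = 2^(-0.90) = 0.536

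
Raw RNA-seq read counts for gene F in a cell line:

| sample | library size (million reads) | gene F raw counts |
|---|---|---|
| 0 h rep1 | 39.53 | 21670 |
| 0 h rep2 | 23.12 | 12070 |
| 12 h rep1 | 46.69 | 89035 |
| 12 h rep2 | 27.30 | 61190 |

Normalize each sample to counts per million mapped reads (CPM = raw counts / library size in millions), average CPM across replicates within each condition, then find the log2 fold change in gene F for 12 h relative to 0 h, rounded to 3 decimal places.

CPM(0 h rep1) = 21670 / 39.53 = 548.1912
CPM(0 h rep2) = 12070 / 23.12 = 522.0588
CPM(12 h rep1) = 89035 / 46.69 = 1906.9394
CPM(12 h rep2) = 61190 / 27.30 = 2241.3919
mean CPM(0 h) = 535.1250; mean CPM(12 h) = 2074.1657
Fold change = 2074.1657 / 535.1250 = 3.87604
log2(3.87604) = 1.9546

1.955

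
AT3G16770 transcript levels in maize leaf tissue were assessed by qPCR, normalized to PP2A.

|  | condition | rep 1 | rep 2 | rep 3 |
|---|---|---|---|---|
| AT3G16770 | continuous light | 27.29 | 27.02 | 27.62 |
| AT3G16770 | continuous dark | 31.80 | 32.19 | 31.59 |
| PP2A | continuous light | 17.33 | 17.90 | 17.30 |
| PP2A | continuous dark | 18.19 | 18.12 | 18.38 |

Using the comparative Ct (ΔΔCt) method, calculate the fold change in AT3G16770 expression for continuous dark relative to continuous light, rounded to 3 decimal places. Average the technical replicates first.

0.070

Mean Ct: AT3G16770 continuous light 27.310; AT3G16770 continuous dark 31.860; PP2A continuous light 17.510; PP2A continuous dark 18.230
ΔCt(continuous light) = 27.310 − 17.510 = 9.800
ΔCt(continuous dark) = 31.860 − 18.230 = 13.630
ΔΔCt = 13.630 − 9.800 = 3.830
Fold change = 2^(−3.830) = 0.0703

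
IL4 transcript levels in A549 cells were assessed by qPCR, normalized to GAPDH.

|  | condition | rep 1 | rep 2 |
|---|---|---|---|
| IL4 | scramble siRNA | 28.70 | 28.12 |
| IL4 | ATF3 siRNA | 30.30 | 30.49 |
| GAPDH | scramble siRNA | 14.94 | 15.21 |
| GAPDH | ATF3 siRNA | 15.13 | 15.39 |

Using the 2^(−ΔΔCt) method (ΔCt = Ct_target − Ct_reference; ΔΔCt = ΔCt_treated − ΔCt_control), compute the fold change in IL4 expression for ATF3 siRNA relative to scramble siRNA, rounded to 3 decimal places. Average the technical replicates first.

Mean Ct: IL4 scramble siRNA 28.410; IL4 ATF3 siRNA 30.395; GAPDH scramble siRNA 15.075; GAPDH ATF3 siRNA 15.260
ΔCt(scramble siRNA) = 28.410 − 15.075 = 13.335
ΔCt(ATF3 siRNA) = 30.395 − 15.260 = 15.135
ΔΔCt = 15.135 − 13.335 = 1.800
Fold change = 2^(−1.800) = 0.2872

0.287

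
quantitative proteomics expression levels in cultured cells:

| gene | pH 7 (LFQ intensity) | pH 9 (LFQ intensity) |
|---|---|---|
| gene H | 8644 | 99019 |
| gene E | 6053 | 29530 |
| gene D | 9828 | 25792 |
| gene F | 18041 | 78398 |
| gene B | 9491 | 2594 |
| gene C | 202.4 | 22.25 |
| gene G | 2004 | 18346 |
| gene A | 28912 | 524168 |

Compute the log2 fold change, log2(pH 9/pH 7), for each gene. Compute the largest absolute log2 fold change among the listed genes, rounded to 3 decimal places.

4.180

log2(99019/8644) = 3.518  (gene H)
log2(29530/6053) = 2.286  (gene E)
log2(25792/9828) = 1.392  (gene D)
log2(78398/18041) = 2.120  (gene F)
log2(2594/9491) = -1.871  (gene B)
log2(22.25/202.4) = -3.185  (gene C)
log2(18346/2004) = 3.195  (gene G)
log2(524168/28912) = 4.180  (gene A)
The largest magnitude belongs to gene A.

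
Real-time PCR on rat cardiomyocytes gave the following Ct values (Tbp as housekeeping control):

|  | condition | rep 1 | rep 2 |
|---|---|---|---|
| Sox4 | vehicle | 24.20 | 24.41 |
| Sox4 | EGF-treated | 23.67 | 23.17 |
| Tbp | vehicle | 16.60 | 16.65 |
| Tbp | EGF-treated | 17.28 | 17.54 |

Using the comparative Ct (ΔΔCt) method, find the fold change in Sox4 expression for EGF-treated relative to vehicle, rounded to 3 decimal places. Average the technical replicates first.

Mean Ct: Sox4 vehicle 24.305; Sox4 EGF-treated 23.420; Tbp vehicle 16.625; Tbp EGF-treated 17.410
ΔCt(vehicle) = 24.305 − 16.625 = 7.680
ΔCt(EGF-treated) = 23.420 − 17.410 = 6.010
ΔΔCt = 6.010 − 7.680 = -1.670
Fold change = 2^(−(-1.670)) = 2^1.670 = 3.1821

3.182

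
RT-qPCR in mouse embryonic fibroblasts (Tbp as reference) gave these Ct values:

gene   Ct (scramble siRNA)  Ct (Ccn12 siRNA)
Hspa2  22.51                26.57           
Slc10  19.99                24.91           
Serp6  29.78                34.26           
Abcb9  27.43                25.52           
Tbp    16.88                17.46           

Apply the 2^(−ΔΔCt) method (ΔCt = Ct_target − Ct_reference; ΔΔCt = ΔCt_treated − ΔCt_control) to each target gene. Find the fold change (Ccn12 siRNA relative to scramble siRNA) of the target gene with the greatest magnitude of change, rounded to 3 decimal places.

0.049

Hspa2: ΔΔCt = (26.57−17.46) − (22.51−16.88) = 9.11 − 5.63 = 3.48; fold change = 2^-3.48 = 0.090
Slc10: ΔΔCt = (24.91−17.46) − (19.99−16.88) = 7.45 − 3.11 = 4.34; fold change = 2^-4.34 = 0.049
Serp6: ΔΔCt = (34.26−17.46) − (29.78−16.88) = 16.80 − 12.90 = 3.90; fold change = 2^-3.90 = 0.067
Abcb9: ΔΔCt = (25.52−17.46) − (27.43−16.88) = 8.06 − 10.55 = -2.49; fold change = 2^2.49 = 5.618
Slc10 has the largest |ΔΔCt| = 4.34.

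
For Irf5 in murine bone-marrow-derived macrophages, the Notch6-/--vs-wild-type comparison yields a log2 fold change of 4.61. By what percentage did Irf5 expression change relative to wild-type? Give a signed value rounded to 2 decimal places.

2342.01%

Fold change = 2^(4.61) = 24.4201
Percent change = (FC − 1) × 100% = (24.4201 − 1) × 100 = 2342.01%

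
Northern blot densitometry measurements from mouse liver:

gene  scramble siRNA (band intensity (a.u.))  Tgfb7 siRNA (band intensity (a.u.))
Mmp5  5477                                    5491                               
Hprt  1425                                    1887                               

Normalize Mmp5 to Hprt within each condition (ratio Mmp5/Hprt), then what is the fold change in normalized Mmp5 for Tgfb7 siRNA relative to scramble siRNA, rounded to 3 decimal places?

0.757

Mmp5/Hprt (scramble siRNA) = 5477 / 1425 = 3.8435
Mmp5/Hprt (Tgfb7 siRNA) = 5491 / 1887 = 2.9099
Fold change = 2.9099 / 3.8435 = 0.7571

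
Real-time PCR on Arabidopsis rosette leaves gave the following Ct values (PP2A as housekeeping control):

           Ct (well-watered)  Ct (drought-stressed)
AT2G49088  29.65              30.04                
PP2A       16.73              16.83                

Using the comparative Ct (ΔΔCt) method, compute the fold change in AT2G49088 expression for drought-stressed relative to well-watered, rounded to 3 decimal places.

0.818

ΔCt(well-watered) = 29.650 − 16.730 = 12.920
ΔCt(drought-stressed) = 30.040 − 16.830 = 13.210
ΔΔCt = 13.210 − 12.920 = 0.290
Fold change = 2^(−0.290) = 0.8179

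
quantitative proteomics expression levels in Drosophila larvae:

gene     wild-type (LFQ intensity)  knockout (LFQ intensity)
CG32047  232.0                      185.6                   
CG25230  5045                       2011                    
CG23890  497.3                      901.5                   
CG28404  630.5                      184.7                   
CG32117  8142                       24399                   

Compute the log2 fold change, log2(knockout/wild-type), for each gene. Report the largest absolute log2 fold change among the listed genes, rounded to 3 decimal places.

log2(185.6/232.0) = -0.322  (CG32047)
log2(2011/5045) = -1.327  (CG25230)
log2(901.5/497.3) = 0.858  (CG23890)
log2(184.7/630.5) = -1.771  (CG28404)
log2(24399/8142) = 1.583  (CG32117)
The largest magnitude belongs to CG28404.

1.771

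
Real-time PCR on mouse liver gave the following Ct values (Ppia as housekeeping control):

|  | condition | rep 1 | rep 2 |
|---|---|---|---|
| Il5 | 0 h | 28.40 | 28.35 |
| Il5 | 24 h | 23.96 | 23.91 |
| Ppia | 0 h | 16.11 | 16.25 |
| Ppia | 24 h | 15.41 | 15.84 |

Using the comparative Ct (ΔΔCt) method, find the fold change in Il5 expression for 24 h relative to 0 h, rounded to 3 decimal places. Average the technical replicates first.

Mean Ct: Il5 0 h 28.375; Il5 24 h 23.935; Ppia 0 h 16.180; Ppia 24 h 15.625
ΔCt(0 h) = 28.375 − 16.180 = 12.195
ΔCt(24 h) = 23.935 − 15.625 = 8.310
ΔΔCt = 8.310 − 12.195 = -3.885
Fold change = 2^(−(-3.885)) = 2^3.885 = 14.7741

14.774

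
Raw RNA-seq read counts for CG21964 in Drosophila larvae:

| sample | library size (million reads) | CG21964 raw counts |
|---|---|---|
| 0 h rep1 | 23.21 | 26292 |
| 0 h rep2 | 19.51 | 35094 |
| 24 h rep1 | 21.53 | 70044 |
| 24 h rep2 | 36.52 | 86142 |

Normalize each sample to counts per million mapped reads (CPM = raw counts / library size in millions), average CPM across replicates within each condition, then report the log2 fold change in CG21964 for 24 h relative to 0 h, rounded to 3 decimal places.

CPM(0 h rep1) = 26292 / 23.21 = 1132.7876
CPM(0 h rep2) = 35094 / 19.51 = 1798.7699
CPM(24 h rep1) = 70044 / 21.53 = 3253.3209
CPM(24 h rep2) = 86142 / 36.52 = 2358.7623
mean CPM(0 h) = 1465.7787; mean CPM(24 h) = 2806.0416
Fold change = 2806.0416 / 1465.7787 = 1.91437
log2(1.91437) = 0.9369

0.937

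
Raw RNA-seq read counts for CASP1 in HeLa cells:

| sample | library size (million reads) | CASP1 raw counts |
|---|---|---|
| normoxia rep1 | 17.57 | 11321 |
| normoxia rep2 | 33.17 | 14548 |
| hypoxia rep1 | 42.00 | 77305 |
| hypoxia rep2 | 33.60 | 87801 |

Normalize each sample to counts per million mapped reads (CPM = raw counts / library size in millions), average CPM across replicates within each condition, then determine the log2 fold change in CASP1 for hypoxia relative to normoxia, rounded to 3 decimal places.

CPM(normoxia rep1) = 11321 / 17.57 = 644.3369
CPM(normoxia rep2) = 14548 / 33.17 = 438.5891
CPM(hypoxia rep1) = 77305 / 42.00 = 1840.5952
CPM(hypoxia rep2) = 87801 / 33.60 = 2613.1250
mean CPM(normoxia) = 541.4630; mean CPM(hypoxia) = 2226.8601
Fold change = 2226.8601 / 541.4630 = 4.11267
log2(4.11267) = 2.0401

2.040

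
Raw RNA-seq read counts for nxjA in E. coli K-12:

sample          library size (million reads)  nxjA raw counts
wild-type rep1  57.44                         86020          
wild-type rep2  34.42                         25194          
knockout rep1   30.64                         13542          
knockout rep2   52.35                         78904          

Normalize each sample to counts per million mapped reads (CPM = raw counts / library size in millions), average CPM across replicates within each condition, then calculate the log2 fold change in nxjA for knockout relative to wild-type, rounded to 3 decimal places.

-0.194

CPM(wild-type rep1) = 86020 / 57.44 = 1497.5627
CPM(wild-type rep2) = 25194 / 34.42 = 731.9582
CPM(knockout rep1) = 13542 / 30.64 = 441.9713
CPM(knockout rep2) = 78904 / 52.35 = 1507.2397
mean CPM(wild-type) = 1114.7604; mean CPM(knockout) = 974.6055
Fold change = 974.6055 / 1114.7604 = 0.87427
log2(0.87427) = -0.1938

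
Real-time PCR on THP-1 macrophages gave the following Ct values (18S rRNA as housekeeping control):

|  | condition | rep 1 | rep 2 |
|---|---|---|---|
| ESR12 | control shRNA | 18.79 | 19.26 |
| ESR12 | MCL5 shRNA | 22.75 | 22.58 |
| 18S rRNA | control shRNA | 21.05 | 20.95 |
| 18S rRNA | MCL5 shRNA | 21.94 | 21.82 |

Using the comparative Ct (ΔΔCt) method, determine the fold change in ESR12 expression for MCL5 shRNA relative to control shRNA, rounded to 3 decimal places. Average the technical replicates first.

0.148

Mean Ct: ESR12 control shRNA 19.025; ESR12 MCL5 shRNA 22.665; 18S rRNA control shRNA 21.000; 18S rRNA MCL5 shRNA 21.880
ΔCt(control shRNA) = 19.025 − 21.000 = -1.975
ΔCt(MCL5 shRNA) = 22.665 − 21.880 = 0.785
ΔΔCt = 0.785 − (-1.975) = 2.760
Fold change = 2^(−2.760) = 0.1476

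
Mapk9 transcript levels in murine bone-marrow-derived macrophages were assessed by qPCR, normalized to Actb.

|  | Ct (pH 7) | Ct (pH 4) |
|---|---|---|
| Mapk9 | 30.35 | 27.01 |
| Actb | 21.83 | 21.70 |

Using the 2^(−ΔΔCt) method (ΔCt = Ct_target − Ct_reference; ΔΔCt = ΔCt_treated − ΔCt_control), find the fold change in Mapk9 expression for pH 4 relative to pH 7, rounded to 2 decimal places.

ΔCt(pH 7) = 30.350 − 21.830 = 8.520
ΔCt(pH 4) = 27.010 − 21.700 = 5.310
ΔΔCt = 5.310 − 8.520 = -3.210
Fold change = 2^(−(-3.210)) = 2^3.210 = 9.254

9.25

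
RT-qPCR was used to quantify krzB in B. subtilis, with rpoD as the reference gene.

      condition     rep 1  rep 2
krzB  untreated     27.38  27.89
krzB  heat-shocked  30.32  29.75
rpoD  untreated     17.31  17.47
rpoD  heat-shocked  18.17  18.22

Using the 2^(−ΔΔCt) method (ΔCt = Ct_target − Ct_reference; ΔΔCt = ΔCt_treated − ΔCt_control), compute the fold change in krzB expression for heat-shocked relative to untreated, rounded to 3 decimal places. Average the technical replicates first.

0.331

Mean Ct: krzB untreated 27.635; krzB heat-shocked 30.035; rpoD untreated 17.390; rpoD heat-shocked 18.195
ΔCt(untreated) = 27.635 − 17.390 = 10.245
ΔCt(heat-shocked) = 30.035 − 18.195 = 11.840
ΔΔCt = 11.840 − 10.245 = 1.595
Fold change = 2^(−1.595) = 0.3310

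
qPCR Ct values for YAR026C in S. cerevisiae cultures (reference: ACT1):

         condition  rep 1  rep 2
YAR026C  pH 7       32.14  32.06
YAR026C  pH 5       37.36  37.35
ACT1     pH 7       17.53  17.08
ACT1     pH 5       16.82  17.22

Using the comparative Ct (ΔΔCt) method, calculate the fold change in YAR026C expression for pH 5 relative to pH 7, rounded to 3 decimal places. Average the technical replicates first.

Mean Ct: YAR026C pH 7 32.100; YAR026C pH 5 37.355; ACT1 pH 7 17.305; ACT1 pH 5 17.020
ΔCt(pH 7) = 32.100 − 17.305 = 14.795
ΔCt(pH 5) = 37.355 − 17.020 = 20.335
ΔΔCt = 20.335 − 14.795 = 5.540
Fold change = 2^(−5.540) = 0.0215

0.021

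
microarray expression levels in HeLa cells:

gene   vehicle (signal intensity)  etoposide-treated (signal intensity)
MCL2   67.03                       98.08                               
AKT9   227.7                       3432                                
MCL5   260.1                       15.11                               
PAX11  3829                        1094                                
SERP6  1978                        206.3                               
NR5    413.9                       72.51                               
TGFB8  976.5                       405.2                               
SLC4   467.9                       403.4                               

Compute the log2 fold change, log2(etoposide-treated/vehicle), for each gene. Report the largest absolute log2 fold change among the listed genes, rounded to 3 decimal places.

log2(98.08/67.03) = 0.549  (MCL2)
log2(3432/227.7) = 3.914  (AKT9)
log2(15.11/260.1) = -4.105  (MCL5)
log2(1094/3829) = -1.807  (PAX11)
log2(206.3/1978) = -3.261  (SERP6)
log2(72.51/413.9) = -2.513  (NR5)
log2(405.2/976.5) = -1.269  (TGFB8)
log2(403.4/467.9) = -0.214  (SLC4)
The largest magnitude belongs to MCL5.

4.105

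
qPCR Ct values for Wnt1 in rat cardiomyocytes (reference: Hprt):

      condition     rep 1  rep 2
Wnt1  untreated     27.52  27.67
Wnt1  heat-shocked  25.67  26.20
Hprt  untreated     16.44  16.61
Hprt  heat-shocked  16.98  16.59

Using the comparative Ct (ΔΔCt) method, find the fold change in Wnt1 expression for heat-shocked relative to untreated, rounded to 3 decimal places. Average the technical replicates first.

Mean Ct: Wnt1 untreated 27.595; Wnt1 heat-shocked 25.935; Hprt untreated 16.525; Hprt heat-shocked 16.785
ΔCt(untreated) = 27.595 − 16.525 = 11.070
ΔCt(heat-shocked) = 25.935 − 16.785 = 9.150
ΔΔCt = 9.150 − 11.070 = -1.920
Fold change = 2^(−(-1.920)) = 2^1.920 = 3.7842

3.784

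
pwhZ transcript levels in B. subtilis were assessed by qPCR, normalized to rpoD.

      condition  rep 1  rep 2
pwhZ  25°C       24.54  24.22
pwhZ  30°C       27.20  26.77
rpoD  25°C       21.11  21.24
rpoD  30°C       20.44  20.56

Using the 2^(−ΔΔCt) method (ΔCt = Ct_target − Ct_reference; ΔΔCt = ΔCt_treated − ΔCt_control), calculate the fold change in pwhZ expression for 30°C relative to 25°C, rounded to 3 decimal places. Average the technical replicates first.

Mean Ct: pwhZ 25°C 24.380; pwhZ 30°C 26.985; rpoD 25°C 21.175; rpoD 30°C 20.500
ΔCt(25°C) = 24.380 − 21.175 = 3.205
ΔCt(30°C) = 26.985 − 20.500 = 6.485
ΔΔCt = 6.485 − 3.205 = 3.280
Fold change = 2^(−3.280) = 0.1029

0.103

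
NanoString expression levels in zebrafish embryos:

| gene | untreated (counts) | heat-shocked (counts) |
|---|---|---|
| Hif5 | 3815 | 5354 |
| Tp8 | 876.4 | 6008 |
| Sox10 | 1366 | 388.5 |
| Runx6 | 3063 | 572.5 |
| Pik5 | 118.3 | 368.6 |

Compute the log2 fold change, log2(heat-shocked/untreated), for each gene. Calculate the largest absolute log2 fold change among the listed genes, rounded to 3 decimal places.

log2(5354/3815) = 0.489  (Hif5)
log2(6008/876.4) = 2.777  (Tp8)
log2(388.5/1366) = -1.814  (Sox10)
log2(572.5/3063) = -2.420  (Runx6)
log2(368.6/118.3) = 1.640  (Pik5)
The largest magnitude belongs to Tp8.

2.777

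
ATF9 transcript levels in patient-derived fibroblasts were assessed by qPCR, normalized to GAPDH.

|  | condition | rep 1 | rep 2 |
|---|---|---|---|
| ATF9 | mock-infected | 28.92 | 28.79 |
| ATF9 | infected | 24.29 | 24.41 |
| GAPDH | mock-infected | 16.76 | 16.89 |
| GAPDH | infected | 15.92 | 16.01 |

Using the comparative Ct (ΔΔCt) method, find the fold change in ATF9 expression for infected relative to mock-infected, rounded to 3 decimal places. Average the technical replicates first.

Mean Ct: ATF9 mock-infected 28.855; ATF9 infected 24.350; GAPDH mock-infected 16.825; GAPDH infected 15.965
ΔCt(mock-infected) = 28.855 − 16.825 = 12.030
ΔCt(infected) = 24.350 − 15.965 = 8.385
ΔΔCt = 8.385 − 12.030 = -3.645
Fold change = 2^(−(-3.645)) = 2^3.645 = 12.5099

12.510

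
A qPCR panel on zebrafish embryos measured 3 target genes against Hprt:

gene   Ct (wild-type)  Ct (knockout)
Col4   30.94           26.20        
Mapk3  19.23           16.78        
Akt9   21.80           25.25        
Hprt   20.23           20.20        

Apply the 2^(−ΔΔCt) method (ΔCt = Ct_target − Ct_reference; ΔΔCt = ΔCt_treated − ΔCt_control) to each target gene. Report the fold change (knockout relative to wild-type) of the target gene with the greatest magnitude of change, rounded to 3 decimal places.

Col4: ΔΔCt = (26.20−20.20) − (30.94−20.23) = 6.00 − 10.71 = -4.71; fold change = 2^4.71 = 26.173
Mapk3: ΔΔCt = (16.78−20.20) − (19.23−20.23) = -3.42 − (-1.00) = -2.42; fold change = 2^2.42 = 5.352
Akt9: ΔΔCt = (25.25−20.20) − (21.80−20.23) = 5.05 − 1.57 = 3.48; fold change = 2^-3.48 = 0.090
Col4 has the largest |ΔΔCt| = 4.71.

26.173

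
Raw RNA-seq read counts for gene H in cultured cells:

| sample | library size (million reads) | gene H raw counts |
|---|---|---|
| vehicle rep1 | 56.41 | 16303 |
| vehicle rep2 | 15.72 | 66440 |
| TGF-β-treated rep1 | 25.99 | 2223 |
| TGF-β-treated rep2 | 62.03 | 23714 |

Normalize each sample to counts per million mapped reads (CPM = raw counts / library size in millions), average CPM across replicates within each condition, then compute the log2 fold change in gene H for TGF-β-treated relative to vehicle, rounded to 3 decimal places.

-3.271

CPM(vehicle rep1) = 16303 / 56.41 = 289.0090
CPM(vehicle rep2) = 66440 / 15.72 = 4226.4631
CPM(TGF-β-treated rep1) = 2223 / 25.99 = 85.5329
CPM(TGF-β-treated rep2) = 23714 / 62.03 = 382.2989
mean CPM(vehicle) = 2257.7361; mean CPM(TGF-β-treated) = 233.9159
Fold change = 233.9159 / 2257.7361 = 0.10361
log2(0.10361) = -3.2708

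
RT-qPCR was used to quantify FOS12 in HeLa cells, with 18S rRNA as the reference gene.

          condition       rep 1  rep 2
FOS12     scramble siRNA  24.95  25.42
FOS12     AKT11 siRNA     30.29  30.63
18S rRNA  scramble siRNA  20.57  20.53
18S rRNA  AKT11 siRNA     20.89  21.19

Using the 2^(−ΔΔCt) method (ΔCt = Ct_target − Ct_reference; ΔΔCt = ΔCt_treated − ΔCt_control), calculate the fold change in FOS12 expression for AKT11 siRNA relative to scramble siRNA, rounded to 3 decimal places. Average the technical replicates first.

0.036

Mean Ct: FOS12 scramble siRNA 25.185; FOS12 AKT11 siRNA 30.460; 18S rRNA scramble siRNA 20.550; 18S rRNA AKT11 siRNA 21.040
ΔCt(scramble siRNA) = 25.185 − 20.550 = 4.635
ΔCt(AKT11 siRNA) = 30.460 − 21.040 = 9.420
ΔΔCt = 9.420 − 4.635 = 4.785
Fold change = 2^(−4.785) = 0.0363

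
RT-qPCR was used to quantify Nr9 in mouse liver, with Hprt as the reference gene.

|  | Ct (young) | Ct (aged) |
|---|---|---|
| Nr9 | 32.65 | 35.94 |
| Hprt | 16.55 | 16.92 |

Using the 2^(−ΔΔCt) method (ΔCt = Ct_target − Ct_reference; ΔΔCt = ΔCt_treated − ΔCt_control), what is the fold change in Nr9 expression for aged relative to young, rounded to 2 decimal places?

ΔCt(young) = 32.650 − 16.550 = 16.100
ΔCt(aged) = 35.940 − 16.920 = 19.020
ΔΔCt = 19.020 − 16.100 = 2.920
Fold change = 2^(−2.920) = 0.132

0.13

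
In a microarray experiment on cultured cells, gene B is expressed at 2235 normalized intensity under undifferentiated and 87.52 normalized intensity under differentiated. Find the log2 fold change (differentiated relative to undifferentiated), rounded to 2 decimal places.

Fold change = 87.52 / 2235 = 0.0392
log2(0.0392) = -4.675

-4.67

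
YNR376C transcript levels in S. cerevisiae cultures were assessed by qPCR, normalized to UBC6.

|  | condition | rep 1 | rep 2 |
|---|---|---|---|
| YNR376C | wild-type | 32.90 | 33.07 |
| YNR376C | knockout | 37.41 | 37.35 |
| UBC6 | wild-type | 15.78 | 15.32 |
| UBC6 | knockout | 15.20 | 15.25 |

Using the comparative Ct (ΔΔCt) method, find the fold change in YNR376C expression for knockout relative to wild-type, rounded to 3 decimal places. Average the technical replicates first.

Mean Ct: YNR376C wild-type 32.985; YNR376C knockout 37.380; UBC6 wild-type 15.550; UBC6 knockout 15.225
ΔCt(wild-type) = 32.985 − 15.550 = 17.435
ΔCt(knockout) = 37.380 − 15.225 = 22.155
ΔΔCt = 22.155 − 17.435 = 4.720
Fold change = 2^(−4.720) = 0.0379

0.038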